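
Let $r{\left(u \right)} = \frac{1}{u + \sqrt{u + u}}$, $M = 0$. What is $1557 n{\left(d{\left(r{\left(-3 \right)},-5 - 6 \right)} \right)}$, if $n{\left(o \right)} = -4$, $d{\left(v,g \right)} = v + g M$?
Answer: $-6228$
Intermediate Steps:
$r{\left(u \right)} = \frac{1}{u + \sqrt{2} \sqrt{u}}$ ($r{\left(u \right)} = \frac{1}{u + \sqrt{2 u}} = \frac{1}{u + \sqrt{2} \sqrt{u}}$)
$d{\left(v,g \right)} = v$ ($d{\left(v,g \right)} = v + g 0 = v + 0 = v$)
$1557 n{\left(d{\left(r{\left(-3 \right)},-5 - 6 \right)} \right)} = 1557 \left(-4\right) = -6228$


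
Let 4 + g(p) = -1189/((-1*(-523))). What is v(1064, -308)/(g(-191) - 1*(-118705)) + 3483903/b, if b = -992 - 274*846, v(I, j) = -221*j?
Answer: -103995645124979/7225921958732 ≈ -14.392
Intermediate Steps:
b = -232796 (b = -992 - 231804 = -232796)
g(p) = -3281/523 (g(p) = -4 - 1189/((-1*(-523))) = -4 - 1189/523 = -3281/523)
v(1064, -308)/(g(-191) - 1*(-118705)) + 3483903/b = (-221*(-308))/(-3281/523 - 1*(-118705)) + 3483903/(-232796) = 68068/(-3281/523 + 118705) + 3483903*(-1/232796) = 68068/(62079434/523) - 3483903/232796 = 68068*(523/62079434) - 3483903/232796 = 17799782/31039717 - 3483903/232796 = -103995645124979/7225921958732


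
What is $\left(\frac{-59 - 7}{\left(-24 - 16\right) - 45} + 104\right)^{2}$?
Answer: $\frac{79316836}{7225} \approx 10978.0$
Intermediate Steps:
$\left(\frac{-59 - 7}{\left(-24 - 16\right) - 45} + 104\right)^{2} = \left(- \frac{66}{\left(-24 - 16\right) - 45} + 104\right)^{2} = \left(- \frac{66}{-40 - 45} + 104\right)^{2} = \left(- \frac{66}{-85} + 104\right)^{2} = \left(\left(-66\right) \left(- \frac{1}{85}\right) + 104\right)^{2} = \left(\frac{66}{85} + 104\right)^{2} = \left(\frac{8906}{85}\right)^{2} = \frac{79316836}{7225}$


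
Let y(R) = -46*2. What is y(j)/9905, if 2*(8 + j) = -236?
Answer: -92/9905 ≈ -0.0092882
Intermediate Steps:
j = -126 (j = -8 + (1/2)*(-236) = -8 - 118 = -126)
y(R) = -92
y(j)/9905 = -92/9905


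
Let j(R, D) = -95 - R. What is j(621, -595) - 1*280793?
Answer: -281509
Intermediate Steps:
j(621, -595) - 1*280793 = (-95 - 1*621) - 1*280793 = (-95 - 621) - 280793 = -716 - 280793 = -281509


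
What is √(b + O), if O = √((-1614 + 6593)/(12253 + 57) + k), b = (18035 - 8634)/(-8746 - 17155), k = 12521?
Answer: √(-36898328281866100 + 8258308770310*√1897444799590)/318841310 ≈ 10.561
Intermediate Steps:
b = -9401/25901 (b = 9401/(-25901) = 9401*(-1/25901) = -9401/25901 ≈ -0.36296)
O = √1897444799590/12310 (O = √((-1614 + 6593)/(12253 + 57) + 12521) = √(4979/12310 + 12521) = √(154138489/12310) = √1897444799590/12310 ≈ 111.90)
√(b + O) = √(-9401/25901 + √1897444799590/12310)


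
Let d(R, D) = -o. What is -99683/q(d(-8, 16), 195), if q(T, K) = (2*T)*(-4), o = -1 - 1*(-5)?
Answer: -99683/32 ≈ -3115.1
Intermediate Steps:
o = 4 (o = -1 + 5 = 4)
d(R, D) = -4 (d(R, D) = -1*4 = -4)
q(T, K) = -8*T
-99683/q(d(-8, 16), 195) = -99683/((-8*(-4))) = -99683/32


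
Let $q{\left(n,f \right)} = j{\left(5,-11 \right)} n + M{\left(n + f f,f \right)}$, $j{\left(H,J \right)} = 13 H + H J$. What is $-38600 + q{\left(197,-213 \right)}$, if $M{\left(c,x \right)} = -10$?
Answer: $-36640$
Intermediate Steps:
$q{\left(n,f \right)} = -10 + 10 n$ ($q{\left(n,f \right)} = 5 \left(13 - 11\right) n - 10 = 5 \cdot 2 n - 10 = 10 n - 10 = -10 + 10 n$)
$-38600 + q{\left(197,-213 \right)} = -38600 + \left(-10 + 10 \cdot 197\right) = -38600 + \left(-10 + 1970\right) = -38600 + 1960 = -36640$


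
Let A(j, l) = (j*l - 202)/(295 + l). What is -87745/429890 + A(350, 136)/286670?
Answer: -1082093736743/5311496007530 ≈ -0.20373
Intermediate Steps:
A(j, l) = (-202 + j*l)/(295 + l)
-87745/429890 + A(350, 136)/286670 = -87745/429890 + ((-202 + 350*136)/(295 + 136))/286670 = -87745*1/429890 + ((-202 + 47600)/431)*(1/286670) = -17549/85978 + ((1/431)*47398)*(1/286670) = -17549/85978 + (47398/431)*(1/286670) = -17549/85978 + 23699/61777385 = -1082093736743/5311496007530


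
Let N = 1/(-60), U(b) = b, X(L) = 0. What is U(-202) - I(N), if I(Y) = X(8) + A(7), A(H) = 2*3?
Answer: -208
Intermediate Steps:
A(H) = 6
N = -1/60 ≈ -0.016667
I(Y) = 6 (I(Y) = 0 + 6 = 6)
U(-202) - I(N) = -202 - 1*6 = -202 - 6 = -208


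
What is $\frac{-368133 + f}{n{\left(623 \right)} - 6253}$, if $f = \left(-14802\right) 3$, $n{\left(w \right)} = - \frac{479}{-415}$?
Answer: $\frac{171203685}{2594516} \approx 65.987$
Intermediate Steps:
$n{\left(w \right)} = \frac{479}{415}$ ($n{\left(w \right)} = \left(-479\right) \left(- \frac{1}{415}\right) = \frac{479}{415}$)
$f = -44406$
$\frac{-368133 + f}{n{\left(623 \right)} - 6253} = \frac{-368133 - 44406}{\frac{479}{415} - 6253} = - \frac{412539}{- \frac{2594516}{415}} = \left(-412539\right) \left(- \frac{415}{2594516}\right) = \frac{171203685}{2594516}$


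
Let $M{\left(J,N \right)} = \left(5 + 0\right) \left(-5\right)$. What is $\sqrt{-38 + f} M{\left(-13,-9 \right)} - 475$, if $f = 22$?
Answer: $-475 - 100 i \approx -475.0 - 100.0 i$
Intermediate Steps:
$M{\left(J,N \right)} = -25$ ($M{\left(J,N \right)} = 5 \left(-5\right) = -25$)
$\sqrt{-38 + f} M{\left(-13,-9 \right)} - 475 = \sqrt{-38 + 22} \left(-25\right) - 475 = \sqrt{-16} \left(-25\right) - 475 = 4 i \left(-25\right) - 475 = - 100 i - 475 = -475 - 100 i$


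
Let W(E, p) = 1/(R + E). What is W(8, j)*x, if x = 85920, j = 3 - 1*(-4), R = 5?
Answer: 85920/13 ≈ 6609.2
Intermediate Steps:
j = 7 (j = 3 + 4 = 7)
W(E, p) = 1/(5 + E)
W(8, j)*x = 85920/(5 + 8) = 85920/13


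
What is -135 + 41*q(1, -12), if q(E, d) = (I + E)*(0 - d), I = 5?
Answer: 2817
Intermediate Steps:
q(E, d) = -d*(5 + E) (q(E, d) = (5 + E)*(0 - d) = (5 + E)*(-d) = -d*(5 + E))
-135 + 41*q(1, -12) = -135 + 41*(-1*(-12)*(5 + 1)) = -135 + 41*(-1*(-12)*6) = -135 + 41*72 = -135 + 2952 = 2817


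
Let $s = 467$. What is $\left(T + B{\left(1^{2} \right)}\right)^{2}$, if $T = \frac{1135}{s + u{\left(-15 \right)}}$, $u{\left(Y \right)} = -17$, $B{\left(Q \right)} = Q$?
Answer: $\frac{100489}{8100} \approx 12.406$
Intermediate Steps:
$T = \frac{227}{90}$ ($T = \frac{1135}{467 - 17} = \frac{1135}{450} = 1135 \cdot \frac{1}{450} = \frac{227}{90} \approx 2.5222$)
$\left(T + B{\left(1^{2} \right)}\right)^{2} = \left(\frac{227}{90} + 1^{2}\right)^{2} = \left(\frac{227}{90} + 1\right)^{2} = \left(\frac{317}{90}\right)^{2} = \frac{100489}{8100}$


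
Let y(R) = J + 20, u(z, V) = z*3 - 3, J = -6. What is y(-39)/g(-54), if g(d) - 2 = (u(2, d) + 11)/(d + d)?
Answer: 756/101 ≈ 7.4851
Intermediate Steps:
u(z, V) = -3 + 3*z (u(z, V) = 3*z - 3 = -3 + 3*z)
g(d) = 2 + 7/d (g(d) = 2 + ((-3 + 3*2) + 11)/(d + d) = 2 + ((-3 + 6) + 11)/((2*d)) = 2 + (3 + 11)*(1/(2*d)) = 2 + 14*(1/(2*d)) = 2 + 7/d)
y(R) = 14 (y(R) = -6 + 20 = 14)
y(-39)/g(-54) = 14/(2 + 7/(-54)) = 14/(2 + 7*(-1/54)) = 14/(2 - 7/54) = 14/(101/54) = 14*(54/101) = 756/101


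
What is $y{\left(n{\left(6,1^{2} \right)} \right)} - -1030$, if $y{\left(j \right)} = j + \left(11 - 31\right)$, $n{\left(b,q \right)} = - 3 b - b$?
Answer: $986$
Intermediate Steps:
$n{\left(b,q \right)} = - 4 b$
$y{\left(j \right)} = -20 + j$ ($y{\left(j \right)} = j - 20 = -20 + j$)
$y{\left(n{\left(6,1^{2} \right)} \right)} - -1030 = \left(-20 - 24\right) - -1030 = \left(-20 - 24\right) + 1030 = -44 + 1030 = 986$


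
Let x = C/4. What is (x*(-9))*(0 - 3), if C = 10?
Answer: 135/2 ≈ 67.500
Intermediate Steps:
x = 5/2 (x = 10/4 = 10*(¼) = 5/2 ≈ 2.5000)
(x*(-9))*(0 - 3) = ((5/2)*(-9))*(0 - 3) = -45/2*(-3) = 135/2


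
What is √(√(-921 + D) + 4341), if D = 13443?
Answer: √(4341 + √12522) ≈ 66.730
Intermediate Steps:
√(√(-921 + D) + 4341) = √(√(-921 + 13443) + 4341) = √(√12522 + 4341) = √(4341 + √12522)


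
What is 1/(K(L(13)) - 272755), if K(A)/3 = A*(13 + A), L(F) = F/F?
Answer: -1/272713 ≈ -3.6669e-6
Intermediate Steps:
L(F) = 1
K(A) = 3*A*(13 + A) (K(A) = 3*(A*(13 + A)) = 3*A*(13 + A))
1/(K(L(13)) - 272755) = 1/(3*1*(13 + 1) - 272755) = 1/(3*1*14 - 272755) = 1/(42 - 272755) = 1/(-272713) = -1/272713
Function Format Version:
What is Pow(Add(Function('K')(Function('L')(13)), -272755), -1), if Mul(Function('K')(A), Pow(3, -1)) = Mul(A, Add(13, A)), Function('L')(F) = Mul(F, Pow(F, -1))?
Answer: Rational(-1, 272713) ≈ -3.6669e-6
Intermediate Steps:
Function('L')(F) = 1
Function('K')(A) = Mul(3, A, Add(13, A)) (Function('K')(A) = Mul(3, Mul(A, Add(13, A))) = Mul(3, A, Add(13, A)))
Pow(Add(Function('K')(Function('L')(13)), -272755), -1) = Pow(Add(Mul(3, 1, Add(13, 1)), -272755), -1) = Pow(Add(Mul(3, 1, 14), -272755), -1) = Pow(Add(42, -272755), -1) = Pow(-272713, -1) = Rational(-1, 272713)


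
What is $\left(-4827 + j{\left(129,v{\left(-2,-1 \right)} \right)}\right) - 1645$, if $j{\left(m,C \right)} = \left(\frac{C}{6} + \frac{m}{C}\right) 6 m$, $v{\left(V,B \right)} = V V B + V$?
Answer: $-23887$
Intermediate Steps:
$v{\left(V,B \right)} = V + B V^{2}$ ($v{\left(V,B \right)} = V^{2} B + V = B V^{2} + V = V + B V^{2}$)
$j{\left(m,C \right)} = m \left(C + \frac{6 m}{C}\right)$ ($j{\left(m,C \right)} = \left(C \frac{1}{6} + \frac{m}{C}\right) 6 m = \left(\frac{C}{6} + \frac{m}{C}\right) 6 m = \left(C + \frac{6 m}{C}\right) m = m \left(C + \frac{6 m}{C}\right)$)
$\left(-4827 + j{\left(129,v{\left(-2,-1 \right)} \right)}\right) - 1645 = \left(-4827 + \frac{129 \left(\left(- 2 \left(1 - -2\right)\right)^{2} + 6 \cdot 129\right)}{\left(-2\right) \left(1 - -2\right)}\right) - 1645 = \left(-4827 + \frac{129 \left(\left(- 2 \left(1 + 2\right)\right)^{2} + 774\right)}{\left(-2\right) \left(1 + 2\right)}\right) - 1645 = \left(-4827 + \frac{129 \left(\left(\left(-2\right) 3\right)^{2} + 774\right)}{\left(-2\right) 3}\right) - 1645 = \left(-4827 + \frac{129 \left(\left(-6\right)^{2} + 774\right)}{-6}\right) - 1645 = \left(-4827 + 129 \left(- \frac{1}{6}\right) \left(36 + 774\right)\right) - 1645 = \left(-4827 + 129 \left(- \frac{1}{6}\right) 810\right) - 1645 = \left(-4827 - 17415\right) - 1645 = -22242 - 1645 = -23887$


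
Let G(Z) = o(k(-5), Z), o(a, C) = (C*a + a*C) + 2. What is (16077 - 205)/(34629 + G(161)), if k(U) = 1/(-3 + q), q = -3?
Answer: 11904/25933 ≈ 0.45903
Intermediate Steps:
k(U) = -1/6 (k(U) = 1/(-3 - 3) = 1/(-6) = -1/6)
o(a, C) = 2 + 2*C*a (o(a, C) = (C*a + C*a) + 2 = 2*C*a + 2 = 2 + 2*C*a)
G(Z) = 2 - Z/3 (G(Z) = 2 + 2*Z*(-1/6) = 2 - Z/3)
(16077 - 205)/(34629 + G(161)) = (16077 - 205)/(34629 + (2 - 1/3*161)) = 15872/(34629 + (2 - 161/3)) = 15872/(34629 - 155/3) = 15872/(103732/3) = 15872*(3/103732) = 11904/25933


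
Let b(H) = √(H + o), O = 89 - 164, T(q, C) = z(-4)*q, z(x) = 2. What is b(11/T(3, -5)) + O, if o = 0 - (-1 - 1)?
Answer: -75 + √138/6 ≈ -73.042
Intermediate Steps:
o = 2 (o = 0 - 1*(-2) = 0 + 2 = 2)
T(q, C) = 2*q
O = -75
b(H) = √(2 + H) (b(H) = √(H + 2) = √(2 + H))
b(11/T(3, -5)) + O = √(2 + 11/((2*3))) - 75 = √(2 + 11/6) - 75 = √(23/6) - 75 = √138/6 - 75 = -75 + √138/6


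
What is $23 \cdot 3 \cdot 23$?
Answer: $1587$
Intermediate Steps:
$23 \cdot 3 \cdot 23 = 69 \cdot 23 = 1587$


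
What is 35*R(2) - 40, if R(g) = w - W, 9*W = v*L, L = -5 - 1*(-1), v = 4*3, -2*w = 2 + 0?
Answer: 335/3 ≈ 111.67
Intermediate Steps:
w = -1 (w = -(2 + 0)/2 = -½*2 = -1)
v = 12
L = -4 (L = -5 + 1 = -4)
W = -16/3 (W = (12*(-4))/9 = (⅑)*(-48) = -16/3 ≈ -5.3333)
R(g) = 13/3 (R(g) = -1 - 1*(-16/3) = -1 + 16/3 = 13/3)
35*R(2) - 40 = 35*(13/3) - 40 = 455/3 - 40 = 335/3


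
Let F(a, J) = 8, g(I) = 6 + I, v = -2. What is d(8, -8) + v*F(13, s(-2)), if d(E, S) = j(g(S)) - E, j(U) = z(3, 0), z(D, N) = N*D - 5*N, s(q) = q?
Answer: -24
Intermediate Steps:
z(D, N) = -5*N + D*N (z(D, N) = D*N - 5*N = -5*N + D*N)
j(U) = 0 (j(U) = 0*(-5 + 3) = 0*(-2) = 0)
d(E, S) = -E (d(E, S) = 0 - E = -E)
d(8, -8) + v*F(13, s(-2)) = -1*8 - 2*8 = -8 - 16 = -24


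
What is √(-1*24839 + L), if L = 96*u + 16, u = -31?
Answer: I*√27799 ≈ 166.73*I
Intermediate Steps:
L = -2960 (L = 96*(-31) + 16 = -2976 + 16 = -2960)
√(-1*24839 + L) = √(-1*24839 - 2960) = √(-24839 - 2960) = √(-27799) = I*√27799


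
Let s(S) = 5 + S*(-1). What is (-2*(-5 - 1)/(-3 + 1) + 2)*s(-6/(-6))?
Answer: -16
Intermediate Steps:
s(S) = 5 - S
(-2*(-5 - 1)/(-3 + 1) + 2)*s(-6/(-6)) = (-2*(-5 - 1)/(-3 + 1) + 2)*(5 - (-6)/(-6)) = (-(-12)/(-2) + 2)*(5 - (-6)*(-1)/6) = (-(-12)*(-1)/2 + 2)*(5 - 1*1) = (-2*3 + 2)*(5 - 1) = (-6 + 2)*4 = -4*4 = -16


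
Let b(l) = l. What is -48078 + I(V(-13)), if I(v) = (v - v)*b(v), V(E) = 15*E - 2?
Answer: -48078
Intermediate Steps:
V(E) = -2 + 15*E
I(v) = 0 (I(v) = (v - v)*v = 0*v = 0)
-48078 + I(V(-13)) = -48078 + 0 = -48078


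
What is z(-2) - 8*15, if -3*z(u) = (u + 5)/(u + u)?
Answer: -479/4 ≈ -119.75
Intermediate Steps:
z(u) = -(5 + u)/(6*u) (z(u) = -(u + 5)/(3*(u + u)) = -(5 + u)/(3*(2*u)) = -(5 + u)*1/(2*u)/3 = -(5 + u)/(6*u))
z(-2) - 8*15 = (1/6)*(-5 - 1*(-2))/(-2) - 8*15 = (1/6)*(-1/2)*(-5 + 2) - 120 = (1/6)*(-1/2)*(-3) - 120 = 1/4 - 120 = -479/4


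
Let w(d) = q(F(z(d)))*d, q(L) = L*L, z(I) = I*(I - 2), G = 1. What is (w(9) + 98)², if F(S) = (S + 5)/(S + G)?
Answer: 766680721/65536 ≈ 11699.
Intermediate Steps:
z(I) = I*(-2 + I)
F(S) = (5 + S)/(1 + S) (F(S) = (S + 5)/(S + 1) = (5 + S)/(1 + S))
q(L) = L²
w(d) = d*(5 + d*(-2 + d))²/(1 + d*(-2 + d))² (w(d) = ((5 + d*(-2 + d))/(1 + d*(-2 + d)))²*d = ((5 + d*(-2 + d))²/(1 + d*(-2 + d))²)*d = d*(5 + d*(-2 + d))²/(1 + d*(-2 + d))²)
(w(9) + 98)² = (9*(5 + 9*(-2 + 9))²/(1 + 9*(-2 + 9))² + 98)² = (9*(5 + 9*7)²/(1 + 9*7)² + 98)² = (9*(5 + 63)²/(1 + 63)² + 98)² = (9*68²/64² + 98)² = (9*(1/4096)*4624 + 98)² = (2601/256 + 98)² = (27689/256)² = 766680721/65536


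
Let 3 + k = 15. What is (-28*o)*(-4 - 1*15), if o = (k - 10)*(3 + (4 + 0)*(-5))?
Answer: -18088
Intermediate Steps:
k = 12 (k = -3 + 15 = 12)
o = -34 (o = (12 - 10)*(3 + (4 + 0)*(-5)) = 2*(3 + 4*(-5)) = 2*(3 - 20) = 2*(-17) = -34)
(-28*o)*(-4 - 1*15) = (-28*(-34))*(-4 - 1*15) = 952*(-4 - 15) = 952*(-19) = -18088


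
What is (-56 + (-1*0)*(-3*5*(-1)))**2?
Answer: 3136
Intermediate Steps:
(-56 + (-1*0)*(-3*5*(-1)))**2 = (-56 + 0*(-15*(-1)))**2 = (-56 + 0*15)**2 = (-56 + 0)**2 = (-56)**2 = 3136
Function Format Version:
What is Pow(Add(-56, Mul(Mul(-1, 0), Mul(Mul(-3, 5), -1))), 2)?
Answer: 3136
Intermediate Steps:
Pow(Add(-56, Mul(Mul(-1, 0), Mul(Mul(-3, 5), -1))), 2) = Pow(Add(-56, Mul(0, Mul(-15, -1))), 2) = Pow(Add(-56, Mul(0, 15)), 2) = Pow(Add(-56, 0), 2) = Pow(-56, 2) = 3136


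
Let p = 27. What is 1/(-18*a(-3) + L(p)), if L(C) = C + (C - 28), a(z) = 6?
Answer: -1/82 ≈ -0.012195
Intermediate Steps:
L(C) = -28 + 2*C (L(C) = C + (-28 + C) = -28 + 2*C)
1/(-18*a(-3) + L(p)) = 1/(-18*6 + (-28 + 2*27)) = 1/(-108 + (-28 + 54)) = 1/(-108 + 26) = 1/(-82) = -1/82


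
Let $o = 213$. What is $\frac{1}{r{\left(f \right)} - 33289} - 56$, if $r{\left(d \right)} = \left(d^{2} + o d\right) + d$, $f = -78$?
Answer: $- \frac{2458233}{43897} \approx -56.0$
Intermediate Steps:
$r{\left(d \right)} = d^{2} + 214 d$ ($r{\left(d \right)} = \left(d^{2} + 213 d\right) + d = d^{2} + 214 d$)
$\frac{1}{r{\left(f \right)} - 33289} - 56 = \frac{1}{- 78 \left(214 - 78\right) - 33289} - 56 = \frac{1}{\left(-78\right) 136 - 33289} - 56 = \frac{1}{-10608 - 33289} - 56 = \frac{1}{-43897} - 56 = - \frac{1}{43897} - 56 = - \frac{2458233}{43897}$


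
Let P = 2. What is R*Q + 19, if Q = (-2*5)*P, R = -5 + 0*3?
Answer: 119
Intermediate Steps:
R = -5 (R = -5 + 0 = -5)
Q = -20 (Q = -2*5*2 = -10*2 = -20)
R*Q + 19 = -5*(-20) + 19 = 100 + 19 = 119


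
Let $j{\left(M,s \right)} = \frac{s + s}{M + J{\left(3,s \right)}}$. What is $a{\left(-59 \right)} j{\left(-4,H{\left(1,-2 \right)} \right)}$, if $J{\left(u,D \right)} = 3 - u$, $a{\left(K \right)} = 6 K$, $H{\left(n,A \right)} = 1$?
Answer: $177$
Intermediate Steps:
$j{\left(M,s \right)} = \frac{2 s}{M}$ ($j{\left(M,s \right)} = \frac{s + s}{M + \left(3 - 3\right)} = \frac{2 s}{M + \left(3 - 3\right)} = \frac{2 s}{M + 0} = \frac{2 s}{M}$)
$a{\left(-59 \right)} j{\left(-4,H{\left(1,-2 \right)} \right)} = 6 \left(-59\right) 2 \cdot 1 \frac{1}{-4} = - 354 \cdot 2 \cdot 1 \left(- \frac{1}{4}\right) = \left(-354\right) \left(- \frac{1}{2}\right) = 177$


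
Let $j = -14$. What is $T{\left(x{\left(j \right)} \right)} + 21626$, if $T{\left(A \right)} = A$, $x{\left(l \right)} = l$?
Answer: $21612$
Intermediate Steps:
$T{\left(x{\left(j \right)} \right)} + 21626 = -14 + 21626 = 21612$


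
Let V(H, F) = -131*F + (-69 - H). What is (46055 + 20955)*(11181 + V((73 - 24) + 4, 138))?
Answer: -470343190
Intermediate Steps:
V(H, F) = -69 - H - 131*F
(46055 + 20955)*(11181 + V((73 - 24) + 4, 138)) = (46055 + 20955)*(11181 + (-69 - ((73 - 24) + 4) - 131*138)) = 67010*(11181 + (-69 - (49 + 4) - 18078)) = 67010*(11181 + (-69 - 1*53 - 18078)) = 67010*(11181 + (-69 - 53 - 18078)) = 67010*(11181 - 18200) = 67010*(-7019) = -470343190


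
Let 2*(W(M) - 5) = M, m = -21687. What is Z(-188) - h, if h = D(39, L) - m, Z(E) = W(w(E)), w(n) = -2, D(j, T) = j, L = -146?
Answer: -21722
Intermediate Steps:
W(M) = 5 + M/2
Z(E) = 4 (Z(E) = 5 + (½)*(-2) = 5 - 1 = 4)
h = 21726 (h = 39 - 1*(-21687) = 39 + 21687 = 21726)
Z(-188) - h = 4 - 1*21726 = 4 - 21726 = -21722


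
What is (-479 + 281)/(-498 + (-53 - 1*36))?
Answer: 198/587 ≈ 0.33731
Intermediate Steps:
(-479 + 281)/(-498 + (-53 - 1*36)) = -198/(-498 + (-53 - 36)) = -198/(-498 - 89) = -198/(-587) = -198*(-1/587) = 198/587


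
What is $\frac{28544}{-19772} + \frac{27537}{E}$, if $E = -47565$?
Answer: $- \frac{158513077}{78371265} \approx -2.0226$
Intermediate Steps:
$\frac{28544}{-19772} + \frac{27537}{E} = \frac{28544}{-19772} + \frac{27537}{-47565} = 28544 \left(- \frac{1}{19772}\right) + 27537 \left(- \frac{1}{47565}\right) = - \frac{7136}{4943} - \frac{9179}{15855} = - \frac{158513077}{78371265}$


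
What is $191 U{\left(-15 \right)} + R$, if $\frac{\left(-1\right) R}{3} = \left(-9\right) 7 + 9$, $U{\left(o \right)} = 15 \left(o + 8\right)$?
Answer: $-19893$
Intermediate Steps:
$U{\left(o \right)} = 120 + 15 o$ ($U{\left(o \right)} = 15 \left(8 + o\right) = 120 + 15 o$)
$R = 162$ ($R = - 3 \left(\left(-9\right) 7 + 9\right) = - 3 \left(-63 + 9\right) = \left(-3\right) \left(-54\right) = 162$)
$191 U{\left(-15 \right)} + R = 191 \left(120 + 15 \left(-15\right)\right) + 162 = 191 \left(120 - 225\right) + 162 = 191 \left(-105\right) + 162 = -20055 + 162 = -19893$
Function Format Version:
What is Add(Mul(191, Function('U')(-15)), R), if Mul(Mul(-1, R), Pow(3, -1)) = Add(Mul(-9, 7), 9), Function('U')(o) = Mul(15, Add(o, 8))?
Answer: -19893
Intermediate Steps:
Function('U')(o) = Add(120, Mul(15, o)) (Function('U')(o) = Mul(15, Add(8, o)) = Add(120, Mul(15, o)))
R = 162 (R = Mul(-3, Add(Mul(-9, 7), 9)) = Mul(-3, Add(-63, 9)) = Mul(-3, -54) = 162)
Add(Mul(191, Function('U')(-15)), R) = Add(Mul(191, Add(120, Mul(15, -15))), 162) = Add(Mul(191, Add(120, -225)), 162) = Add(Mul(191, -105), 162) = Add(-20055, 162) = -19893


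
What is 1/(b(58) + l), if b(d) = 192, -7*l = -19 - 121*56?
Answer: 7/8139 ≈ 0.00086006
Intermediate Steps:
l = 6795/7 (l = -(-19 - 121*56)/7 = -(-19 - 6776)/7 = -1/7*(-6795) = 6795/7 ≈ 970.71)
1/(b(58) + l) = 1/(192 + 6795/7) = 1/(8139/7) = 7/8139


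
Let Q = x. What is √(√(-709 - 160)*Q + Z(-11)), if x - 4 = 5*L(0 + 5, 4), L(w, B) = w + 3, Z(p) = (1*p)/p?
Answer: √(1 + 44*I*√869) ≈ 25.476 + 25.457*I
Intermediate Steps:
Z(p) = 1 (Z(p) = p/p = 1)
L(w, B) = 3 + w
x = 44 (x = 4 + 5*(3 + (0 + 5)) = 4 + 5*(3 + 5) = 4 + 5*8 = 4 + 40 = 44)
Q = 44
√(√(-709 - 160)*Q + Z(-11)) = √(√(-709 - 160)*44 + 1) = √(√(-869)*44 + 1) = √((I*√869)*44 + 1) = √(44*I*√869 + 1) = √(1 + 44*I*√869)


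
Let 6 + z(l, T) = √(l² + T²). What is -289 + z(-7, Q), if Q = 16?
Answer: -295 + √305 ≈ -277.54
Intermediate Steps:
z(l, T) = -6 + √(T² + l²) (z(l, T) = -6 + √(l² + T²) = -6 + √(T² + l²))
-289 + z(-7, Q) = -289 + (-6 + √(16² + (-7)²)) = -289 + (-6 + √(256 + 49)) = -289 + (-6 + √305) = -295 + √305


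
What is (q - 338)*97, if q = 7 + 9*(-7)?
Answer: -38218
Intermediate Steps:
q = -56 (q = 7 - 63 = -56)
(q - 338)*97 = (-56 - 338)*97 = -394*97 = -38218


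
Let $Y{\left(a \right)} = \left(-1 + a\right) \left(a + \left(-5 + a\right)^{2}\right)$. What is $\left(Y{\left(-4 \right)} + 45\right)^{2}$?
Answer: $115600$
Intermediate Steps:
$\left(Y{\left(-4 \right)} + 45\right)^{2} = \left(\left(-25 + \left(-4\right)^{3} - 10 \left(-4\right)^{2} + 34 \left(-4\right)\right) + 45\right)^{2} = \left(\left(-25 - 64 - 160 - 136\right) + 45\right)^{2} = \left(-385 + 45\right)^{2} = \left(-340\right)^{2} = 115600$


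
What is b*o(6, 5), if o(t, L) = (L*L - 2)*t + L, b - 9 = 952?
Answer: 137423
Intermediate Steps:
b = 961 (b = 9 + 952 = 961)
o(t, L) = L + t*(-2 + L²) (o(t, L) = (L² - 2)*t + L = (-2 + L²)*t + L = t*(-2 + L²) + L = L + t*(-2 + L²))
b*o(6, 5) = 961*(5 - 2*6 + 6*5²) = 961*(5 - 12 + 6*25) = 961*(5 - 12 + 150) = 961*143 = 137423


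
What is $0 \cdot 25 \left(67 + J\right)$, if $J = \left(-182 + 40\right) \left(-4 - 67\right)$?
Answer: $0$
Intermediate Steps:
$J = 10082$ ($J = \left(-142\right) \left(-71\right) = 10082$)
$0 \cdot 25 \left(67 + J\right) = 0 \cdot 25 \left(67 + 10082\right) = 0 \cdot 10149 = 0$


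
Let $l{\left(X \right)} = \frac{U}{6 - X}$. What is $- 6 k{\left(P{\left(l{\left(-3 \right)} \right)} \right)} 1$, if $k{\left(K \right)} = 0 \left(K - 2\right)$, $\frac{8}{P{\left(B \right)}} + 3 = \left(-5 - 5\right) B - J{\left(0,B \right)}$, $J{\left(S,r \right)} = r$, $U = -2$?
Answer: $0$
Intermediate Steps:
$l{\left(X \right)} = - \frac{2}{6 - X}$
$P{\left(B \right)} = \frac{8}{-3 - 11 B}$ ($P{\left(B \right)} = \frac{8}{-3 + \left(\left(-5 - 5\right) B - B\right)} = \frac{8}{-3 - 11 B}$)
$k{\left(K \right)} = 0$ ($k{\left(K \right)} = 0 \left(-2 + K\right) = 0$)
$- 6 k{\left(P{\left(l{\left(-3 \right)} \right)} \right)} 1 = \left(-6\right) 0 \cdot 1 = 0 \cdot 1 = 0$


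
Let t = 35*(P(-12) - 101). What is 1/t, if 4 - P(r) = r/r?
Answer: -1/3430 ≈ -0.00029154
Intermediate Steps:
P(r) = 3 (P(r) = 4 - r/r = 4 - 1*1 = 4 - 1 = 3)
t = -3430 (t = 35*(3 - 101) = 35*(-98) = -3430)
1/t = 1/(-3430) = -1/3430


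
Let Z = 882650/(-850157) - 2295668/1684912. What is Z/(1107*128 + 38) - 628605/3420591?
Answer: -10636212717001996243533/57872241666578757888008 ≈ -0.18379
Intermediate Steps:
Z = -859716449169/358109932796 (Z = 882650*(-1/850157) - 2295668*1/1684912 = -882650/850157 - 573917/421228 = -859716449169/358109932796 ≈ -2.4007)
Z/(1107*128 + 38) - 628605/3420591 = -859716449169/(358109932796*(1107*128 + 38)) - 628605/3420591 = -859716449169/(358109932796*(141696 + 38)) - 628605*1/3420591 = -859716449169/358109932796/141734 - 209535/1140197 = -859716449169/358109932796*1/141734 - 209535/1140197 = -859716449169/50756353214908264 - 209535/1140197 = -10636212717001996243533/57872241666578757888008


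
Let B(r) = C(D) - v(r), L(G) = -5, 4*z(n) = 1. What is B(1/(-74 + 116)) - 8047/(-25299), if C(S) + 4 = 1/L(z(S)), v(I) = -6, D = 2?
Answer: 267926/126495 ≈ 2.1181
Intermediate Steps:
z(n) = 1/4 (z(n) = (1/4)*1 = 1/4)
C(S) = -21/5 (C(S) = -4 + 1/(-5) = -4 - 1/5 = -21/5)
B(r) = 9/5 (B(r) = -21/5 - 1*(-6) = -21/5 + 6 = 9/5)
B(1/(-74 + 116)) - 8047/(-25299) = 9/5 - 8047/(-25299) = 9/5 - 8047*(-1/25299) = 9/5 + 8047/25299 = 267926/126495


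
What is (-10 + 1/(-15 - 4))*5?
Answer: -955/19 ≈ -50.263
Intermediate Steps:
(-10 + 1/(-15 - 4))*5 = (-10 + 1/(-19))*5 = (-10 - 1/19)*5 = -191/19*5 = -955/19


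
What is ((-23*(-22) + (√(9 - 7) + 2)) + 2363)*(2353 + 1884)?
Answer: 12164427 + 4237*√2 ≈ 1.2170e+7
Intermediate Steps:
((-23*(-22) + (√(9 - 7) + 2)) + 2363)*(2353 + 1884) = ((506 + (√2 + 2)) + 2363)*4237 = ((506 + (2 + √2)) + 2363)*4237 = ((508 + √2) + 2363)*4237 = (2871 + √2)*4237 = 12164427 + 4237*√2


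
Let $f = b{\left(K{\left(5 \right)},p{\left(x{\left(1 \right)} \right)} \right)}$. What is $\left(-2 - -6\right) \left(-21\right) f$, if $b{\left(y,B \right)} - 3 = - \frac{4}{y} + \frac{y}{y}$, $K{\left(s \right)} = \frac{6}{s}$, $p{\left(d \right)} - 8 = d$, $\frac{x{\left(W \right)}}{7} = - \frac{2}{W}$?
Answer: $-56$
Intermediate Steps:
$x{\left(W \right)} = - \frac{14}{W}$ ($x{\left(W \right)} = 7 \left(- \frac{2}{W}\right) = - \frac{14}{W}$)
$p{\left(d \right)} = 8 + d$
$b{\left(y,B \right)} = 4 - \frac{4}{y}$ ($b{\left(y,B \right)} = 3 - \left(\frac{4}{y} - \frac{y}{y}\right) = 3 + \left(- \frac{4}{y} + 1\right) = 3 + \left(1 - \frac{4}{y}\right) = 4 - \frac{4}{y}$)
$f = \frac{2}{3}$ ($f = 4 - \frac{4}{6 \cdot \frac{1}{5}} = 4 - \frac{4}{\frac{6}{5}} = 4 - \frac{10}{3} = \frac{2}{3} \approx 0.66667$)
$\left(-2 - -6\right) \left(-21\right) f = \left(-2 - -6\right) \left(-21\right) \frac{2}{3} = \left(-2 + 6\right) \left(-21\right) \frac{2}{3} = 4 \left(-21\right) \frac{2}{3} = \left(-84\right) \frac{2}{3} = -56$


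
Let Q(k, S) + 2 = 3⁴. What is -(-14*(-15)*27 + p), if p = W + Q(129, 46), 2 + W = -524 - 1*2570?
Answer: -2653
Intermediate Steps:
Q(k, S) = 79 (Q(k, S) = -2 + 3⁴ = -2 + 81 = 79)
W = -3096 (W = -2 + (-524 - 1*2570) = -2 + (-524 - 2570) = -2 - 3094 = -3096)
p = -3017 (p = -3096 + 79 = -3017)
-(-14*(-15)*27 + p) = -(-14*(-15)*27 - 3017) = -(210*27 - 3017) = -(5670 - 3017) = -1*2653 = -2653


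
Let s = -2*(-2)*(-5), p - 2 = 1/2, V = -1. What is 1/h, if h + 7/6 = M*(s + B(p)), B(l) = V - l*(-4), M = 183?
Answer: -6/12085 ≈ -0.00049648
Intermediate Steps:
p = 5/2 (p = 2 + 1/2 = 2 + ½ = 5/2 ≈ 2.5000)
s = -20 (s = 4*(-5) = -20)
B(l) = -1 + 4*l (B(l) = -1 - l*(-4) = -1 - (-4)*l = -1 + 4*l)
h = -12085/6 (h = -7/6 + 183*(-20 + (-1 + 4*(5/2))) = -7/6 + 183*(-20 + (-1 + 10)) = -7/6 + 183*(-20 + 9) = -7/6 + 183*(-11) = -7/6 - 2013 = -12085/6 ≈ -2014.2)
1/h = 1/(-12085/6) = -6/12085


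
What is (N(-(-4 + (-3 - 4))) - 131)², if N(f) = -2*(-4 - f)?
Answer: 10201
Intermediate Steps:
N(f) = 8 + 2*f
(N(-(-4 + (-3 - 4))) - 131)² = ((8 + 2*(-(-4 + (-3 - 4)))) - 131)² = ((8 + 2*(-(-4 - 7))) - 131)² = ((8 + 2*(-1*(-11))) - 131)² = ((8 + 2*11) - 131)² = ((8 + 22) - 131)² = (30 - 131)² = (-101)² = 10201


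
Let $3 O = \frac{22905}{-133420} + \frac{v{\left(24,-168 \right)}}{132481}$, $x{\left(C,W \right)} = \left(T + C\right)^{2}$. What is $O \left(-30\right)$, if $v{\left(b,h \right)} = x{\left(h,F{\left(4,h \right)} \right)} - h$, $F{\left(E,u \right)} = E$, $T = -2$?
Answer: $- \frac{843775255}{1767561502} \approx -0.47737$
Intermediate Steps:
$x{\left(C,W \right)} = \left(-2 + C\right)^{2}$
$v{\left(b,h \right)} = \left(-2 + h\right)^{2} - h$
$O = \frac{168755051}{10605369012}$ ($O = \frac{\frac{22905}{-133420} + \frac{\left(-2 - 168\right)^{2} - -168}{132481}}{3} = \frac{22905 \left(- \frac{1}{133420}\right) + \left(\left(-170\right)^{2} + 168\right) \frac{1}{132481}}{3} = \frac{- \frac{4581}{26684} + \left(28900 + 168\right) \frac{1}{132481}}{3} = \frac{- \frac{4581}{26684} + 29068 \cdot \frac{1}{132481}}{3} = \frac{- \frac{4581}{26684} + \frac{29068}{132481}}{3} = \frac{1}{3} \cdot \frac{168755051}{3535123004} = \frac{168755051}{10605369012} \approx 0.015912$)
$O \left(-30\right) = \frac{168755051}{10605369012} \left(-30\right) = - \frac{843775255}{1767561502}$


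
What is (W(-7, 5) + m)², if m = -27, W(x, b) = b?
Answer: 484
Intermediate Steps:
(W(-7, 5) + m)² = (5 - 27)² = (-22)² = 484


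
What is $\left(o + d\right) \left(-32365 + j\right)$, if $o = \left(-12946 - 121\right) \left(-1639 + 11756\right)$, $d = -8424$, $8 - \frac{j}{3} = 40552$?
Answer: $20359521880211$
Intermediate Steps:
$j = -121632$ ($j = 24 - 121656 = -121632$)
$o = -132198839$ ($o = \left(-13067\right) 10117 = -132198839$)
$\left(o + d\right) \left(-32365 + j\right) = \left(-132198839 - 8424\right) \left(-32365 - 121632\right) = \left(-132207263\right) \left(-153997\right) = 20359521880211$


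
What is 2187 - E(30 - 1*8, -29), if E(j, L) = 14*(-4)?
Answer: 2243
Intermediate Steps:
E(j, L) = -56
2187 - E(30 - 1*8, -29) = 2187 - 1*(-56) = 2187 + 56 = 2243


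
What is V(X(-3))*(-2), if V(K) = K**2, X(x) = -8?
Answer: -128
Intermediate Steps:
V(X(-3))*(-2) = (-8)**2*(-2) = 64*(-2) = -128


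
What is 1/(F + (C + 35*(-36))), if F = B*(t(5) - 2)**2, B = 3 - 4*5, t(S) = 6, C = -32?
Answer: -1/1564 ≈ -0.00063939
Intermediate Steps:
B = -17 (B = 3 - 20 = -17)
F = -272 (F = -17*(6 - 2)**2 = -17*4**2 = -17*16 = -272)
1/(F + (C + 35*(-36))) = 1/(-272 + (-32 + 35*(-36))) = 1/(-272 + (-32 - 1260)) = 1/(-272 - 1292) = 1/(-1564) = -1/1564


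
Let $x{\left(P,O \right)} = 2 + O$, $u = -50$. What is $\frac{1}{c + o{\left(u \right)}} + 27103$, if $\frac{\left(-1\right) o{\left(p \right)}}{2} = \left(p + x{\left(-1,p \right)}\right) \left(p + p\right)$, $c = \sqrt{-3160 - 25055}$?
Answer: $\frac{2082530634309}{76837643} - \frac{3 i \sqrt{3135}}{384188215} \approx 27103.0 - 4.3722 \cdot 10^{-7} i$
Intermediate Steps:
$c = 3 i \sqrt{3135}$ ($c = \sqrt{-28215} = 3 i \sqrt{3135} \approx 167.97 i$)
$o{\left(p \right)} = - 4 p \left(2 + 2 p\right)$ ($o{\left(p \right)} = - 2 \left(p + \left(2 + p\right)\right) \left(p + p\right) = - 2 \left(2 + 2 p\right) 2 p = - 2 \cdot 2 p \left(2 + 2 p\right) = - 4 p \left(2 + 2 p\right)$)
$\frac{1}{c + o{\left(u \right)}} + 27103 = \frac{1}{3 i \sqrt{3135} - - 400 \left(1 - 50\right)} + 27103 = \frac{1}{3 i \sqrt{3135} - \left(-400\right) \left(-49\right)} + 27103 = \frac{1}{3 i \sqrt{3135} - 19600} + 27103 = \frac{1}{-19600 + 3 i \sqrt{3135}} + 27103 = 27103 + \frac{1}{-19600 + 3 i \sqrt{3135}}$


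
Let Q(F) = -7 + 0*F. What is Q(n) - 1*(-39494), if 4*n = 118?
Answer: 39487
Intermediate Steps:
n = 59/2 (n = (¼)*118 = 59/2 ≈ 29.500)
Q(F) = -7 (Q(F) = -7 + 0 = -7)
Q(n) - 1*(-39494) = -7 - 1*(-39494) = -7 + 39494 = 39487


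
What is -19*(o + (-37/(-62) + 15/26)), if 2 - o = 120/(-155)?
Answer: -30229/403 ≈ -75.010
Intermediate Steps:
o = 86/31 (o = 2 - 120/(-155) = 2 - 120*(-1)/155 = 2 - 1*(-24/31) = 2 + 24/31 = 86/31 ≈ 2.7742)
-19*(o + (-37/(-62) + 15/26)) = -19*(86/31 + (-37/(-62) + 15/26)) = -19*(86/31 + (-37*(-1/62) + 15*(1/26))) = -19*(86/31 + (37/62 + 15/26)) = -19*(86/31 + 473/403) = -19*1591/403 = -30229/403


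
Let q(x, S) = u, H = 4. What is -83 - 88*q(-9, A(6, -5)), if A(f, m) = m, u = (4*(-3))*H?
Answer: 4141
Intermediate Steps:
u = -48 (u = (4*(-3))*4 = -12*4 = -48)
q(x, S) = -48
-83 - 88*q(-9, A(6, -5)) = -83 - 88*(-48) = -83 + 4224 = 4141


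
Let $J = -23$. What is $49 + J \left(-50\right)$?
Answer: $1199$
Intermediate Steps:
$49 + J \left(-50\right) = 49 - -1150 = 49 + 1150 = 1199$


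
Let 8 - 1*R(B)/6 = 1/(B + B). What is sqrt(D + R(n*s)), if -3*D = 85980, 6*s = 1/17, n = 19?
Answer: I*sqrt(10334746)/19 ≈ 169.2*I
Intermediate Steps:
s = 1/102 (s = (1/6)/17 = (1/6)*(1/17) = 1/102 ≈ 0.0098039)
D = -28660 (D = -1/3*85980 = -28660)
R(B) = 48 - 3/B (R(B) = 48 - 6/(B + B) = 48 - 6*1/(2*B) = 48 - 3/B)
sqrt(D + R(n*s)) = sqrt(-28660 + (48 - 3/(19*(1/102)))) = sqrt(-28660 + (48 - 3/19/102)) = sqrt(-28660 + (48 - 3*102/19)) = sqrt(-28660 + (48 - 306/19)) = sqrt(-28660 + 606/19) = sqrt(-543934/19) = I*sqrt(10334746)/19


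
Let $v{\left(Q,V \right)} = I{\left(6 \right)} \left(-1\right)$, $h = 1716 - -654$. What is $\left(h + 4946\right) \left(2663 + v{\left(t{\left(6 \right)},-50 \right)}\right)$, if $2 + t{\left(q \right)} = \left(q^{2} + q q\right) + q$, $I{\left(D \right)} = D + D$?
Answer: $19394716$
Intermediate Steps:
$h = 2370$ ($h = 1716 + 654 = 2370$)
$I{\left(D \right)} = 2 D$
$t{\left(q \right)} = -2 + q + 2 q^{2}$ ($t{\left(q \right)} = -2 + \left(\left(q^{2} + q q\right) + q\right) = -2 + \left(\left(q^{2} + q^{2}\right) + q\right) = -2 + \left(2 q^{2} + q\right) = -2 + \left(q + 2 q^{2}\right) = -2 + q + 2 q^{2}$)
$v{\left(Q,V \right)} = -12$ ($v{\left(Q,V \right)} = 2 \cdot 6 \left(-1\right) = 12 \left(-1\right) = -12$)
$\left(h + 4946\right) \left(2663 + v{\left(t{\left(6 \right)},-50 \right)}\right) = \left(2370 + 4946\right) \left(2663 - 12\right) = 7316 \cdot 2651 = 19394716$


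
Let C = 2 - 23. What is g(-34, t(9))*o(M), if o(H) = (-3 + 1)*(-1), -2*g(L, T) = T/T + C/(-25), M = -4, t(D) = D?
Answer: -46/25 ≈ -1.8400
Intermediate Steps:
C = -21
g(L, T) = -23/25 (g(L, T) = -(T/T - 21/(-25))/2 = -(1 - 21*(-1/25))/2 = -(1 + 21/25)/2 = -1/2*46/25 = -23/25)
o(H) = 2 (o(H) = -2*(-1) = 2)
g(-34, t(9))*o(M) = -23/25*2 = -46/25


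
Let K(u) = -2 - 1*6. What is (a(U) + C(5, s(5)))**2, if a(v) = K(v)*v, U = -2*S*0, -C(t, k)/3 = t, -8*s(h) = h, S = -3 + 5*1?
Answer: 225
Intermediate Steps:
S = 2 (S = -3 + 5 = 2)
s(h) = -h/8
C(t, k) = -3*t
K(u) = -8 (K(u) = -2 - 6 = -8)
U = 0 (U = -2*2*0 = -4*0 = 0)
a(v) = -8*v
(a(U) + C(5, s(5)))**2 = (-8*0 - 3*5)**2 = (0 - 15)**2 = (-15)**2 = 225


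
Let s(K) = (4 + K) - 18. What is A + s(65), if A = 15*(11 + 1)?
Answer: 231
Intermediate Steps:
s(K) = -14 + K
A = 180 (A = 15*12 = 180)
A + s(65) = 180 + (-14 + 65) = 180 + 51 = 231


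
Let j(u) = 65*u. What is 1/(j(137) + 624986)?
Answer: 1/633891 ≈ 1.5776e-6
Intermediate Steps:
1/(j(137) + 624986) = 1/(65*137 + 624986) = 1/(8905 + 624986) = 1/633891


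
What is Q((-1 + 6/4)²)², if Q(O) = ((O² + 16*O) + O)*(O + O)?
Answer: 4761/1024 ≈ 4.6494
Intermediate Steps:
Q(O) = 2*O*(O² + 17*O) (Q(O) = (O² + 17*O)*(2*O) = 2*O*(O² + 17*O))
Q((-1 + 6/4)²)² = (2*((-1 + 6/4)²)²*(17 + (-1 + 6/4)²))² = (2*((-1 + 6*(¼))²)²*(17 + (-1 + 6*(¼))²))² = (2*((-1 + 3/2)²)²*(17 + (-1 + 3/2)²))² = (2*((½)²)²*(17 + (½)²))² = (2*(¼)²*(17 + ¼))² = (2*(1/16)*(69/4))² = (69/32)² = 4761/1024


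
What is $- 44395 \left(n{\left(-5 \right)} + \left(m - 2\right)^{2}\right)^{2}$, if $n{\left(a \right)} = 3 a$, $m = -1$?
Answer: $-1598220$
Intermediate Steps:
$- 44395 \left(n{\left(-5 \right)} + \left(m - 2\right)^{2}\right)^{2} = - 44395 \left(3 \left(-5\right) + \left(-1 - 2\right)^{2}\right)^{2} = - 44395 \left(-15 + \left(-3\right)^{2}\right)^{2} = - 44395 \left(-15 + 9\right)^{2} = - 44395 \left(-6\right)^{2} = \left(-44395\right) 36 = -1598220$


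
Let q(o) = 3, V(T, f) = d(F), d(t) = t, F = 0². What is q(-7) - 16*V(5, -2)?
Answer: 3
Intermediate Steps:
F = 0
V(T, f) = 0
q(-7) - 16*V(5, -2) = 3 - 16*0 = 3 + 0 = 3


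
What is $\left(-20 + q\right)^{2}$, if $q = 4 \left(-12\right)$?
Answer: $4624$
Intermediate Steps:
$q = -48$
$\left(-20 + q\right)^{2} = \left(-20 - 48\right)^{2} = \left(-68\right)^{2} = 4624$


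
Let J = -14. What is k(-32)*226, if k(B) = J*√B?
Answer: -12656*I*√2 ≈ -17898.0*I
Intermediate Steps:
k(B) = -14*√B
k(-32)*226 = -56*I*√2*226 = -12656*I*√2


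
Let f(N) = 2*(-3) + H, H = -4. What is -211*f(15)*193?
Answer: 407230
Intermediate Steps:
f(N) = -10 (f(N) = 2*(-3) - 4 = -6 - 4 = -10)
-211*f(15)*193 = -211*(-10)*193 = 2110*193 = 407230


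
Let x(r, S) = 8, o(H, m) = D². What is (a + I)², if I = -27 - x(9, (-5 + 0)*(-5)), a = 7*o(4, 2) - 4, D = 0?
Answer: 1521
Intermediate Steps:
o(H, m) = 0 (o(H, m) = 0² = 0)
a = -4 (a = 7*0 - 4 = 0 - 4 = -4)
I = -35 (I = -27 - 1*8 = -27 - 8 = -35)
(a + I)² = (-4 - 35)² = (-39)² = 1521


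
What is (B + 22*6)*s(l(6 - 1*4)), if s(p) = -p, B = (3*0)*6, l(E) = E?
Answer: -264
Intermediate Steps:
B = 0 (B = 0*6 = 0)
(B + 22*6)*s(l(6 - 1*4)) = (0 + 22*6)*(-(6 - 1*4)) = (0 + 132)*(-(6 - 4)) = 132*(-1*2) = 132*(-2) = -264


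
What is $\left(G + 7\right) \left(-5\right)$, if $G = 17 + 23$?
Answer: $-235$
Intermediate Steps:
$G = 40$
$\left(G + 7\right) \left(-5\right) = \left(40 + 7\right) \left(-5\right) = 47 \left(-5\right) = -235$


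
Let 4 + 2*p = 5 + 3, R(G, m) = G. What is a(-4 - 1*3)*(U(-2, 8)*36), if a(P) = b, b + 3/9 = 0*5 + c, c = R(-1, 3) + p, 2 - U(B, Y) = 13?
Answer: -264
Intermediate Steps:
p = 2 (p = -2 + (5 + 3)/2 = -2 + (1/2)*8 = -2 + 4 = 2)
U(B, Y) = -11 (U(B, Y) = 2 - 1*13 = 2 - 13 = -11)
c = 1 (c = -1 + 2 = 1)
b = 2/3 (b = -1/3 + (0*5 + 1) = -1/3 + (0 + 1) = -1/3 + 1 = 2/3 ≈ 0.66667)
a(P) = 2/3
a(-4 - 1*3)*(U(-2, 8)*36) = 2*(-11*36)/3 = (2/3)*(-396) = -264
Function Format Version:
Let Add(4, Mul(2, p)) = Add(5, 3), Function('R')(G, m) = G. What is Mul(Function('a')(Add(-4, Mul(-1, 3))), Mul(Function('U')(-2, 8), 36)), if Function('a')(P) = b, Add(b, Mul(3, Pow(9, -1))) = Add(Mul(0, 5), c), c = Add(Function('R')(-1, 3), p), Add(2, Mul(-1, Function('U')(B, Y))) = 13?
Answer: -264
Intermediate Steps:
p = 2 (p = Add(-2, Mul(Rational(1, 2), Add(5, 3))) = Add(-2, Mul(Rational(1, 2), 8)) = Add(-2, 4) = 2)
Function('U')(B, Y) = -11 (Function('U')(B, Y) = Add(2, Mul(-1, 13)) = Add(2, -13) = -11)
c = 1 (c = Add(-1, 2) = 1)
b = Rational(2, 3) (b = Add(Rational(-1, 3), Add(Mul(0, 5), 1)) = Add(Rational(-1, 3), Add(0, 1)) = Add(Rational(-1, 3), 1) = Rational(2, 3) ≈ 0.66667)
Function('a')(P) = Rational(2, 3)
Mul(Function('a')(Add(-4, Mul(-1, 3))), Mul(Function('U')(-2, 8), 36)) = Mul(Rational(2, 3), Mul(-11, 36)) = Mul(Rational(2, 3), -396) = -264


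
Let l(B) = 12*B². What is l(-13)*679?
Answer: 1377012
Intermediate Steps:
l(-13)*679 = (12*(-13)²)*679 = (12*169)*679 = 2028*679 = 1377012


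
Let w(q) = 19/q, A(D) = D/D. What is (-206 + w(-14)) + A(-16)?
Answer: -2889/14 ≈ -206.36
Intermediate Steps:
A(D) = 1
(-206 + w(-14)) + A(-16) = (-206 + 19/(-14)) + 1 = (-206 + 19*(-1/14)) + 1 = (-206 - 19/14) + 1 = -2903/14 + 1 = -2889/14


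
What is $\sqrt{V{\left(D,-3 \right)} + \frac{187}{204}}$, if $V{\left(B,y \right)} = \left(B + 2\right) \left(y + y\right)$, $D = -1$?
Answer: $\frac{i \sqrt{183}}{6} \approx 2.2546 i$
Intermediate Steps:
$V{\left(B,y \right)} = 2 y \left(2 + B\right)$ ($V{\left(B,y \right)} = \left(2 + B\right) 2 y = 2 y \left(2 + B\right)$)
$\sqrt{V{\left(D,-3 \right)} + \frac{187}{204}} = \sqrt{2 \left(-3\right) \left(2 - 1\right) + \frac{187}{204}} = \sqrt{2 \left(-3\right) 1 + 187 \cdot \frac{1}{204}} = \sqrt{-6 + \frac{11}{12}} = \sqrt{- \frac{61}{12}} = \frac{i \sqrt{183}}{6}$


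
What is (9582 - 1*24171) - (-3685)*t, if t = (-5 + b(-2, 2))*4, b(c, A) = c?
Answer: -117769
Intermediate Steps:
t = -28 (t = (-5 - 2)*4 = -7*4 = -28)
(9582 - 1*24171) - (-3685)*t = (9582 - 1*24171) - (-3685)*(-28) = (9582 - 24171) - 1*103180 = -14589 - 103180 = -117769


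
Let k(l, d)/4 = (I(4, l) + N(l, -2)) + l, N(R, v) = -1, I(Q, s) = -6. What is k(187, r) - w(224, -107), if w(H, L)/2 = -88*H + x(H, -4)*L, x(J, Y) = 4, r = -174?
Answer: 41000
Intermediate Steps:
w(H, L) = -176*H + 8*L (w(H, L) = 2*(-88*H + 4*L) = -176*H + 8*L)
k(l, d) = -28 + 4*l (k(l, d) = 4*((-6 - 1) + l) = 4*(-7 + l) = -28 + 4*l)
k(187, r) - w(224, -107) = (-28 + 4*187) - (-176*224 + 8*(-107)) = (-28 + 748) - (-39424 - 856) = 720 - 1*(-40280) = 720 + 40280 = 41000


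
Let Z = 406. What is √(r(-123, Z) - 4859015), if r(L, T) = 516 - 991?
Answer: I*√4859490 ≈ 2204.4*I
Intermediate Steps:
r(L, T) = -475
√(r(-123, Z) - 4859015) = √(-475 - 4859015) = √(-4859490) = I*√4859490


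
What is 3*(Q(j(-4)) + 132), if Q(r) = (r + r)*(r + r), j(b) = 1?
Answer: 408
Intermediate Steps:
Q(r) = 4*r² (Q(r) = (2*r)*(2*r) = 4*r²)
3*(Q(j(-4)) + 132) = 3*(4*1² + 132) = 3*(4*1 + 132) = 3*(4 + 132) = 3*136 = 408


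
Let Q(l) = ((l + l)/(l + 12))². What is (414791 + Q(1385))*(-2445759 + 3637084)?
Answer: 964398461442755175/1951609 ≈ 4.9416e+11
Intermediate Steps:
Q(l) = 4*l²/(12 + l)² (Q(l) = ((2*l)/(12 + l))² = (2*l/(12 + l))² = 4*l²/(12 + l)²)
(414791 + Q(1385))*(-2445759 + 3637084) = (414791 + 4*1385²/(12 + 1385)²)*(-2445759 + 3637084) = (414791 + 4*1918225/1397²)*1191325 = (414791 + 4*1918225*(1/1951609))*1191325 = (414791 + 7672900/1951609)*1191325 = (809517521619/1951609)*1191325 = 964398461442755175/1951609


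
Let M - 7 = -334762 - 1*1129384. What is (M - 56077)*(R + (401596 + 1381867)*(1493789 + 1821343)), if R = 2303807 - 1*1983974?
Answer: -8988148766328180984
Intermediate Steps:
M = -1464139 (M = 7 + (-334762 - 1*1129384) = 7 + (-334762 - 1129384) = 7 - 1464146 = -1464139)
R = 319833 (R = 2303807 - 1983974 = 319833)
(M - 56077)*(R + (401596 + 1381867)*(1493789 + 1821343)) = (-1464139 - 56077)*(319833 + (401596 + 1381867)*(1493789 + 1821343)) = -1520216*(319833 + 1783463*3315132) = -1520216*(319833 + 5912415262116) = -1520216*5912415581949 = -8988148766328180984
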